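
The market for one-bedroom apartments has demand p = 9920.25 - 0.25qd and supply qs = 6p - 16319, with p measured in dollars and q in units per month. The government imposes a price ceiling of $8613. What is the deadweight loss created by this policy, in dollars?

0

Rearranging demand gives qd = 39681 - 4p. Equilibrium: 39681 - 4p = 6p - 16319, so 56000 = 10p and p* = 5600, q* = 17281.
Since 8613 is above p* = 5600, the ceiling does not bind and the free-market outcome prevails.
Since the control does not bind, no trades are prevented and deadweight loss is zero.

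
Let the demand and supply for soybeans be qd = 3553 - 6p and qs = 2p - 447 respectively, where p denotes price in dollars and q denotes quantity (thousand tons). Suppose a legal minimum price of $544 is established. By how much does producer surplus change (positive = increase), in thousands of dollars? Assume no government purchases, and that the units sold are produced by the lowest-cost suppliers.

-4708

In a free market, 3553 - 6p = 2p - 447 gives the equilibrium p* = 500, q* = 553.
The floor of 544 is above the equilibrium price 500, so it binds.
At p = 544: qd = 3553 - 6·544 = 289 and qs = 2·544 - 447 = 641.
Producer surplus without the control is ½ · (500 - 223.5) · 553 = 76452.25.
With the floor, 289 units are sold at 544. The supply price at q = 289 is 368, so PS = ½ · [(544 - 223.5) + (544 - 368)] · 289 = 71744.25.
Change in producer surplus = 71744.25 - 76452.25 = -4708.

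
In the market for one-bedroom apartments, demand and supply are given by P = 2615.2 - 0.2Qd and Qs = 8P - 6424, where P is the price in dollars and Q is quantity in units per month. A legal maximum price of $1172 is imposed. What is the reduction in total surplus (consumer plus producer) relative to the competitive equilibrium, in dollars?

Rearranging demand gives Qd = 13076 - 5P. In a free market, 13076 - 5P = 8P - 6424 gives the equilibrium P* = 1500, Q* = 5576.
Since 1172 < 1500, the ceiling is binding.
At P = 1172: Qd = 13076 - 5·1172 = 7216 and Qs = 8·1172 - 6424 = 2952.
Quantity traded falls to 2952. At Q = 2952 the demand price is (13076 - 2952)/5 = 2024.8 and the supply price is (6424 + 2952)/8 = 1172.
Deadweight loss = ½ · (2024.8 - 1172) · (5576 - 2952) = ½ · 852.8 · 2624 = 1118873.6.

1118873.6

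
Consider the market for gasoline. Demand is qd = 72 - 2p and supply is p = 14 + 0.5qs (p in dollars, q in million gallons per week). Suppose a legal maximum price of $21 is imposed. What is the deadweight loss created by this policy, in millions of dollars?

32

Rearranging supply gives qs = 2p - 28. Equilibrium: 72 - 2p = 2p - 28, so 100 = 4p and p* = 25, q* = 22.
The ceiling of 21 is below the equilibrium price 25, so it binds.
At p = 21: qd = 72 - 2·21 = 30 and qs = 2·21 - 28 = 14.
Quantity traded falls to 14. At q = 14 the demand price is (72 - 14)/2 = 29 and the supply price is (28 + 14)/2 = 21.
Deadweight loss = ½ · (29 - 21) · (22 - 14) = ½ · 8 · 8 = 32.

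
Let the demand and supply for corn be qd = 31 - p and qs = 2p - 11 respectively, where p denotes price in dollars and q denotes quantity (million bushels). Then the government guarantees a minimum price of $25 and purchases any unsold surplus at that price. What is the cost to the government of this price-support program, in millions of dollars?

Setting quantity demanded equal to quantity supplied, 31 - p = 2p - 11, gives p* = 14 and q* = 17.
The floor of 25 is above the equilibrium price 14, so it binds.
At p = 25: qd = 31 - 25 = 6 and qs = 2·25 - 11 = 39.
Surplus = qs - qd = 33.
Government expenditure = surplus × support price = 33 × 25 = 825.

825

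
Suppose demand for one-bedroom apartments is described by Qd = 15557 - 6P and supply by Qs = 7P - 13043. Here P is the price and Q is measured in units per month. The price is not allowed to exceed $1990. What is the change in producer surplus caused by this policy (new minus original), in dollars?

-340620

Equilibrium: 15557 - 6P = 7P - 13043, so 28600 = 13P and P* = 2200, Q* = 2357.
Because the ceiling (1990) lies below the market-clearing price, it is binding.
At P = 1990: Qd = 15557 - 6·1990 = 3617 and Qs = 7·1990 - 13043 = 887.
Producer surplus without the control is ½ · (2200 - 13043/7) · 2357 = 5555449/14.
With the ceiling, producers sell 887 units at 1990, so PS = ½ · (1990 - 13043/7) · 887 = 786769/14.
Change in producer surplus = 786769/14 - 5555449/14 = -340620.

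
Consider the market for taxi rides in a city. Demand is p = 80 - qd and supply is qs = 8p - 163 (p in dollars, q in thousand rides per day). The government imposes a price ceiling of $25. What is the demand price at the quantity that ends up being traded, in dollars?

43

Rearranging demand gives qd = 80 - p. Equilibrium: 80 - p = 8p - 163, so 243 = 9p and p* = 27, q* = 53.
Because the ceiling (25) lies below the market-clearing price, it is binding.
At p = 25: qd = 80 - 25 = 55 and qs = 8·25 - 163 = 37.
Only 37 units reach the market. On the demand curve, the marginal buyer's willingness to pay at q = 37 is (80 - 37) = 43.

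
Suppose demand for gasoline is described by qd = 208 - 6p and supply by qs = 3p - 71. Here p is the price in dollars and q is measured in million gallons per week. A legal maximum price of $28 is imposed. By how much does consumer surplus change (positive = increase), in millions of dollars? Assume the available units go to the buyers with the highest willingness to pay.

32.25

Without the control the market clears where 208 - 6p = 3p - 71, i.e. p* = 31 and q* = 22.
Since 28 < 31, the ceiling is binding.
At p = 28: qd = 208 - 6·28 = 40 and qs = 3·28 - 71 = 13.
Consumer surplus without the control is ½ · (104/3 - 31) · 22 = 121/3.
With the ceiling, 13 units are sold at 28 (assume they go to the highest-value buyers). The demand price at q = 13 is 32.5, so CS = ½ · [(104/3 - 28) + (32.5 - 28)] · 13 = 871/12.
Change in consumer surplus = 871/12 - 121/3 = 32.25.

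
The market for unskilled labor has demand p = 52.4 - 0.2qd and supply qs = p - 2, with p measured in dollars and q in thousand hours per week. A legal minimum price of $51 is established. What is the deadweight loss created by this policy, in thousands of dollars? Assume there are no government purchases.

Rearranging demand gives qd = 262 - 5p. Without the control the market clears where 262 - 5p = p - 2, i.e. p* = 44 and q* = 42.
Because the floor (51) lies above the market-clearing price, it is binding.
At p = 51: qd = 262 - 5·51 = 7 and qs = 51 - 2 = 49.
Quantity traded falls to 7. At q = 7 the demand price is (262 - 7)/5 = 51 and the supply price is 2 + 7 = 9.
Deadweight loss = ½ · (51 - 9) · (42 - 7) = ½ · 42 · 35 = 735.

735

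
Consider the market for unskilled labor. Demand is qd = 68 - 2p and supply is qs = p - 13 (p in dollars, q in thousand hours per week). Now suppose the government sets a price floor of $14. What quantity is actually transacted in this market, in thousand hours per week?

Without the control the market clears where 68 - 2p = p - 13, i.e. p* = 27 and q* = 14.
Since 14 is below p* = 27, the floor does not bind and the free-market outcome prevails.

14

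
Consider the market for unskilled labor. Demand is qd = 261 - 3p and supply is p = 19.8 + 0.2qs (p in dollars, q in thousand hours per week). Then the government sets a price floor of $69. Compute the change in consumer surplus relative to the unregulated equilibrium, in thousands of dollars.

-2160

Rearranging supply gives qs = 5p - 99. Without the control the market clears where 261 - 3p = 5p - 99, i.e. p* = 45 and q* = 126.
Since 69 > 45, the floor is binding.
At p = 69: qd = 261 - 3·69 = 54 and qs = 5·69 - 99 = 246.
Consumer surplus without the control is ½ · (87 - 45) · 126 = 2646.
With the floor, consumers buy 54 units at 69, so CS = ½ · (87 - 69) · 54 = 486.
Change in consumer surplus = 486 - 2646 = -2160.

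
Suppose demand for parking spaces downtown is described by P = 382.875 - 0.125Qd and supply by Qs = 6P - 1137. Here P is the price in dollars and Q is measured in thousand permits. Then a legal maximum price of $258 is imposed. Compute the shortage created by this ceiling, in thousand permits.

Rearranging demand gives Qd = 3063 - 8P. Setting quantity demanded equal to quantity supplied, 3063 - 8P = 6P - 1137, gives P* = 300 and Q* = 663.
Since 258 < 300, the ceiling is binding.
At P = 258: Qd = 3063 - 8·258 = 999 and Qs = 6·258 - 1137 = 411.
Shortage = Qd - Qs = 999 - 411 = 588.

588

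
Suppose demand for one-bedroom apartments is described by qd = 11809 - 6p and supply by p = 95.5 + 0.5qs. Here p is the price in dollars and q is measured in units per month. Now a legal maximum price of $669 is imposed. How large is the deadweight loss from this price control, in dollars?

Rearranging supply gives qs = 2p - 191. Without the control the market clears where 11809 - 6p = 2p - 191, i.e. p* = 1500 and q* = 2809.
Since 669 < 1500, the ceiling is binding.
At p = 669: qd = 11809 - 6·669 = 7795 and qs = 2·669 - 191 = 1147.
Quantity traded falls to 1147. At q = 1147 the demand price is (11809 - 1147)/6 = 1777 and the supply price is (191 + 1147)/2 = 669.
Deadweight loss = ½ · (1777 - 669) · (2809 - 1147) = ½ · 1108 · 1662 = 920748.

920748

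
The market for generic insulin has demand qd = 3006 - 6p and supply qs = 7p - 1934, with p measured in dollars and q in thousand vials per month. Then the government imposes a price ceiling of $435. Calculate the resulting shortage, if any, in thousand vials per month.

In a free market, 3006 - 6p = 7p - 1934 gives the equilibrium p* = 380, q* = 726.
The ceiling of 435 is above the equilibrium price 380, so it is not binding; the market clears at p* = 380, q* = 726.
Since the control does not bind, there is no shortage.

0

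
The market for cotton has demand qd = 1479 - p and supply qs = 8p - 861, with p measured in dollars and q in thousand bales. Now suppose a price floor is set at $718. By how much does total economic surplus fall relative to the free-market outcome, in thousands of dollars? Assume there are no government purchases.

117992.25

Without the control the market clears where 1479 - p = 8p - 861, i.e. p* = 260 and q* = 1219.
The floor of 718 is above the equilibrium price 260, so it binds.
At p = 718: qd = 1479 - 718 = 761 and qs = 8·718 - 861 = 4883.
Quantity traded falls to 761. At q = 761 the demand price is 1479 - 761 = 718 and the supply price is (861 + 761)/8 = 202.75.
Deadweight loss = ½ · (718 - 202.75) · (1219 - 761) = ½ · 515.25 · 458 = 117992.25.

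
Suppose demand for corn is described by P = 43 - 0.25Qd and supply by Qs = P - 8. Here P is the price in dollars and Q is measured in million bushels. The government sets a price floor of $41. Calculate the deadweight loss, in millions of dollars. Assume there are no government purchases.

250

Rearranging demand gives Qd = 172 - 4P. Equilibrium: 172 - 4P = P - 8, so 180 = 5P and P* = 36, Q* = 28.
Because the floor (41) lies above the market-clearing price, it is binding.
At P = 41: Qd = 172 - 4·41 = 8 and Qs = 41 - 8 = 33.
Quantity traded falls to 8. At Q = 8 the demand price is (172 - 8)/4 = 41 and the supply price is 8 + 8 = 16.
Deadweight loss = ½ · (41 - 16) · (28 - 8) = ½ · 25 · 20 = 250.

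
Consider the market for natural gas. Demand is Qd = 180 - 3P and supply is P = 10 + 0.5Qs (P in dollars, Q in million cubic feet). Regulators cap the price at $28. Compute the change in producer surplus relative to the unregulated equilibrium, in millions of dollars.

Rearranging supply gives Qs = 2P - 20. Without the control the market clears where 180 - 3P = 2P - 20, i.e. P* = 40 and Q* = 60.
Because the ceiling (28) lies below the market-clearing price, it is binding.
At P = 28: Qd = 180 - 3·28 = 96 and Qs = 2·28 - 20 = 36.
Producer surplus without the control is ½ · (40 - 10) · 60 = 900.
With the ceiling, producers sell 36 units at 28, so PS = ½ · (28 - 10) · 36 = 324.
Change in producer surplus = 324 - 900 = -576.

-576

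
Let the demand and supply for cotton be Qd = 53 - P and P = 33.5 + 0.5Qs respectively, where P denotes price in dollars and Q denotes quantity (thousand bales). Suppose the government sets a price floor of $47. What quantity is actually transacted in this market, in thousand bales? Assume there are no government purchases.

Rearranging supply gives Qs = 2P - 67. Setting quantity demanded equal to quantity supplied, 53 - P = 2P - 67, gives P* = 40 and Q* = 13.
Because the floor (47) lies above the market-clearing price, it is binding.
At P = 47: Qd = 53 - 47 = 6 and Qs = 2·47 - 67 = 27.
The quantity actually transacted is the short side, demand: 6.

6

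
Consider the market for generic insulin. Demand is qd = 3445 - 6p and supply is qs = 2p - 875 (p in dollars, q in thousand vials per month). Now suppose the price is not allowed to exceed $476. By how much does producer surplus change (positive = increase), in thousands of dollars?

-9024

In a free market, 3445 - 6p = 2p - 875 gives the equilibrium p* = 540, q* = 205.
The ceiling of 476 is below the equilibrium price 540, so it binds.
At p = 476: qd = 3445 - 6·476 = 589 and qs = 2·476 - 875 = 77.
Producer surplus without the control is ½ · (540 - 437.5) · 205 = 10506.25.
With the ceiling, producers sell 77 units at 476, so PS = ½ · (476 - 437.5) · 77 = 1482.25.
Change in producer surplus = 1482.25 - 10506.25 = -9024.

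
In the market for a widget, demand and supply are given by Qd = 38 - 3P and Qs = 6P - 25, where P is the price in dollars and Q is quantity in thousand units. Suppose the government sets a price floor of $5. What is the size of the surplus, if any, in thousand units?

Without the control the market clears where 38 - 3P = 6P - 25, i.e. P* = 7 and Q* = 17.
The floor of 5 is below the equilibrium price 7, so it is not binding; the market clears at P* = 7, Q* = 17.
Since the control does not bind, there is no surplus.

0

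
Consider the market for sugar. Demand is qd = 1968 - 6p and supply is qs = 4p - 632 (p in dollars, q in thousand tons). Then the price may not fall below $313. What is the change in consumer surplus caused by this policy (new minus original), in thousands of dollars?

-13197

Equilibrium: 1968 - 6p = 4p - 632, so 2600 = 10p and p* = 260, q* = 408.
Because the floor (313) lies above the market-clearing price, it is binding.
At p = 313: qd = 1968 - 6·313 = 90 and qs = 4·313 - 632 = 620.
Consumer surplus without the control is ½ · (328 - 260) · 408 = 13872.
With the floor, consumers buy 90 units at 313, so CS = ½ · (328 - 313) · 90 = 675.
Change in consumer surplus = 675 - 13872 = -13197.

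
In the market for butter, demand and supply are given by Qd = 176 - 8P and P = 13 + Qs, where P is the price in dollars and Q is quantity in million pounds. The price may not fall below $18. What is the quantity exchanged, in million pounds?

Rearranging supply gives Qs = P - 13. Without the control the market clears where 176 - 8P = P - 13, i.e. P* = 21 and Q* = 8.
The floor of 18 is below the equilibrium price 21, so it is not binding; the market clears at P* = 21, Q* = 8.

8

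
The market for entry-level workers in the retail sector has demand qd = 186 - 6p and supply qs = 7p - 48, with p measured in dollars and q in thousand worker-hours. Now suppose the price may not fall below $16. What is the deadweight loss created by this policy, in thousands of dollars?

Equilibrium: 186 - 6p = 7p - 48, so 234 = 13p and p* = 18, q* = 78.
The floor of 16 is below the equilibrium price 18, so it is not binding; the market clears at p* = 18, q* = 78.
Since the control does not bind, no trades are prevented and deadweight loss is zero.

0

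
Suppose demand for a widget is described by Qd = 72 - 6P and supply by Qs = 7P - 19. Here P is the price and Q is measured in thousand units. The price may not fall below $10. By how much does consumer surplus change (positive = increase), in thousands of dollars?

Equilibrium: 72 - 6P = 7P - 19, so 91 = 13P and P* = 7, Q* = 30.
Since 10 > 7, the floor is binding.
At P = 10: Qd = 72 - 6·10 = 12 and Qs = 7·10 - 19 = 51.
Consumer surplus without the control is ½ · (12 - 7) · 30 = 75.
With the floor, consumers buy 12 units at 10, so CS = ½ · (12 - 10) · 12 = 12.
Change in consumer surplus = 12 - 75 = -63.

-63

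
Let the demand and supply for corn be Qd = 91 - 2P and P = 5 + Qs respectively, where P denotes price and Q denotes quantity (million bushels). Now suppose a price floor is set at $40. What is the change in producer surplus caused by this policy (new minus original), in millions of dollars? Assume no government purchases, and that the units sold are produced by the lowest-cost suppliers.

Rearranging supply gives Qs = P - 5. Setting quantity demanded equal to quantity supplied, 91 - 2P = P - 5, gives P* = 32 and Q* = 27.
Because the floor (40) lies above the market-clearing price, it is binding.
At P = 40: Qd = 91 - 2·40 = 11 and Qs = 40 - 5 = 35.
Producer surplus without the control is ½ · (32 - 5) · 27 = 364.5.
With the floor, 11 units are sold at 40. The supply price at Q = 11 is 16, so PS = ½ · [(40 - 5) + (40 - 16)] · 11 = 324.5.
Change in producer surplus = 324.5 - 364.5 = -40.

-40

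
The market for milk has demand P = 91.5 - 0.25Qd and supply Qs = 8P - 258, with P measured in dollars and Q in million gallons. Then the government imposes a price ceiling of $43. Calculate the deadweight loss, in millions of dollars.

Rearranging demand gives Qd = 366 - 4P. Setting quantity demanded equal to quantity supplied, 366 - 4P = 8P - 258, gives P* = 52 and Q* = 158.
The ceiling of 43 is below the equilibrium price 52, so it binds.
At P = 43: Qd = 366 - 4·43 = 194 and Qs = 8·43 - 258 = 86.
Quantity traded falls to 86. At Q = 86 the demand price is (366 - 86)/4 = 70 and the supply price is (258 + 86)/8 = 43.
Deadweight loss = ½ · (70 - 43) · (158 - 86) = ½ · 27 · 72 = 972.

972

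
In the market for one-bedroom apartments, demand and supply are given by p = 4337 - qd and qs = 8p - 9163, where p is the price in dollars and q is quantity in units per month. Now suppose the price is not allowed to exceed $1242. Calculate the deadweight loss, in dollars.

Rearranging demand gives qd = 4337 - p. Setting quantity demanded equal to quantity supplied, 4337 - p = 8p - 9163, gives p* = 1500 and q* = 2837.
The ceiling of 1242 is below the equilibrium price 1500, so it binds.
At p = 1242: qd = 4337 - 1242 = 3095 and qs = 8·1242 - 9163 = 773.
Quantity traded falls to 773. At q = 773 the demand price is 4337 - 773 = 3564 and the supply price is (9163 + 773)/8 = 1242.
Deadweight loss = ½ · (3564 - 1242) · (2837 - 773) = ½ · 2322 · 2064 = 2396304.

2396304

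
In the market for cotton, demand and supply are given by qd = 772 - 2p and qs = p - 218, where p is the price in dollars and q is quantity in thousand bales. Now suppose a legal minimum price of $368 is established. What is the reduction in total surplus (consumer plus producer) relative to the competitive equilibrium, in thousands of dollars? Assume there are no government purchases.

4332

In a free market, 772 - 2p = p - 218 gives the equilibrium p* = 330, q* = 112.
Because the floor (368) lies above the market-clearing price, it is binding.
At p = 368: qd = 772 - 2·368 = 36 and qs = 368 - 218 = 150.
Quantity traded falls to 36. At q = 36 the demand price is (772 - 36)/2 = 368 and the supply price is 218 + 36 = 254.
Deadweight loss = ½ · (368 - 254) · (112 - 36) = ½ · 114 · 76 = 4332.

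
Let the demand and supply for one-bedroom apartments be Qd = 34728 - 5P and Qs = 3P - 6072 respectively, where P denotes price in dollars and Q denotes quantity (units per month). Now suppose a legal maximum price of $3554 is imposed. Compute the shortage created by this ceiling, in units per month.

12368

Setting quantity demanded equal to quantity supplied, 34728 - 5P = 3P - 6072, gives P* = 5100 and Q* = 9228.
Since 3554 < 5100, the ceiling is binding.
At P = 3554: Qd = 34728 - 5·3554 = 16958 and Qs = 3·3554 - 6072 = 4590.
Shortage = Qd - Qs = 16958 - 4590 = 12368.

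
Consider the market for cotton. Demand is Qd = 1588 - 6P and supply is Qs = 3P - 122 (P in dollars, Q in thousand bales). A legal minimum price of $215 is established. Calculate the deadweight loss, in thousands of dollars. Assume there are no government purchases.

5625

In a free market, 1588 - 6P = 3P - 122 gives the equilibrium P* = 190, Q* = 448.
Since 215 > 190, the floor is binding.
At P = 215: Qd = 1588 - 6·215 = 298 and Qs = 3·215 - 122 = 523.
Quantity traded falls to 298. At Q = 298 the demand price is (1588 - 298)/6 = 215 and the supply price is (122 + 298)/3 = 140.
Deadweight loss = ½ · (215 - 140) · (448 - 298) = ½ · 75 · 150 = 5625.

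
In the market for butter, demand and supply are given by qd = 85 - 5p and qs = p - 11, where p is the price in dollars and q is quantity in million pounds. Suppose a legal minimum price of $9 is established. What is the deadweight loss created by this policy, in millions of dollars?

Setting quantity demanded equal to quantity supplied, 85 - 5p = p - 11, gives p* = 16 and q* = 5.
The floor of 9 is below the equilibrium price 16, so it is not binding; the market clears at p* = 16, q* = 5.
Since the control does not bind, no trades are prevented and deadweight loss is zero.

0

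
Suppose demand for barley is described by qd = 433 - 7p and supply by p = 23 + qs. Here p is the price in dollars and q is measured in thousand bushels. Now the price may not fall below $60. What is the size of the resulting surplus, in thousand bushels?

Rearranging supply gives qs = p - 23. Equilibrium: 433 - 7p = p - 23, so 456 = 8p and p* = 57, q* = 34.
Because the floor (60) lies above the market-clearing price, it is binding.
At p = 60: qd = 433 - 7·60 = 13 and qs = 60 - 23 = 37.
Surplus = qs - qd = 37 - 13 = 24.

24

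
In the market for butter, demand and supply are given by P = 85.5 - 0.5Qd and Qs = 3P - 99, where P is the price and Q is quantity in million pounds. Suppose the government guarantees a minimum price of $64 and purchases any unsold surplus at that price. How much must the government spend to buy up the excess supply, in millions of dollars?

Rearranging demand gives Qd = 171 - 2P. Without the control the market clears where 171 - 2P = 3P - 99, i.e. P* = 54 and Q* = 63.
Since 64 > 54, the floor is binding.
At P = 64: Qd = 171 - 2·64 = 43 and Qs = 3·64 - 99 = 93.
Surplus = Qs - Qd = 50.
Government expenditure = surplus × support price = 50 × 64 = 3200.

3200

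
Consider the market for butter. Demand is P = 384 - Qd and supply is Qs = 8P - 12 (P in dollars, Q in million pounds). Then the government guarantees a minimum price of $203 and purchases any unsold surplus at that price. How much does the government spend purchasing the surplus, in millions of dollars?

Rearranging demand gives Qd = 384 - P. Equilibrium: 384 - P = 8P - 12, so 396 = 9P and P* = 44, Q* = 340.
Since 203 > 44, the floor is binding.
At P = 203: Qd = 384 - 203 = 181 and Qs = 8·203 - 12 = 1612.
Surplus = Qs - Qd = 1431.
Government expenditure = surplus × support price = 1431 × 203 = 290493.

290493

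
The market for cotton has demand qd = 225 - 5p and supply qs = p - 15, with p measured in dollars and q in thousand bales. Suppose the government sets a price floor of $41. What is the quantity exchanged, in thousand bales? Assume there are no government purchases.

20

Without the control the market clears where 225 - 5p = p - 15, i.e. p* = 40 and q* = 25.
Since 41 > 40, the floor is binding.
At p = 41: qd = 225 - 5·41 = 20 and qs = 41 - 15 = 26.
The quantity actually transacted is the short side, demand: 20.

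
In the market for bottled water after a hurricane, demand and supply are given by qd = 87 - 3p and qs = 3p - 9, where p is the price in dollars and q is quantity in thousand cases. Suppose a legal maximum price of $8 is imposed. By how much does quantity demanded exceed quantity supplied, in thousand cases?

48

Setting quantity demanded equal to quantity supplied, 87 - 3p = 3p - 9, gives p* = 16 and q* = 39.
The ceiling of 8 is below the equilibrium price 16, so it binds.
At p = 8: qd = 87 - 3·8 = 63 and qs = 3·8 - 9 = 15.
Shortage = qd - qs = 63 - 15 = 48.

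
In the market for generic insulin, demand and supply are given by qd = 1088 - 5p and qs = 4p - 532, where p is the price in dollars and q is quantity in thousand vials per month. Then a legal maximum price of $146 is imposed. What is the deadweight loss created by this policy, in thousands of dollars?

Without the control the market clears where 1088 - 5p = 4p - 532, i.e. p* = 180 and q* = 188.
Since 146 < 180, the ceiling is binding.
At p = 146: qd = 1088 - 5·146 = 358 and qs = 4·146 - 532 = 52.
Quantity traded falls to 52. At q = 52 the demand price is (1088 - 52)/5 = 207.2 and the supply price is (532 + 52)/4 = 146.
Deadweight loss = ½ · (207.2 - 146) · (188 - 52) = ½ · 61.2 · 136 = 4161.6.

4161.6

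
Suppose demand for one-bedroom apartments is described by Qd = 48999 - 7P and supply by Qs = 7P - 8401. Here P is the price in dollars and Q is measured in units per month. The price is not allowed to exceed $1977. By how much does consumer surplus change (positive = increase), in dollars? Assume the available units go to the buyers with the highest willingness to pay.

Setting quantity demanded equal to quantity supplied, 48999 - 7P = 7P - 8401, gives P* = 4100 and Q* = 20299.
Because the ceiling (1977) lies below the market-clearing price, it is binding.
At P = 1977: Qd = 48999 - 7·1977 = 35160 and Qs = 7·1977 - 8401 = 5438.
Consumer surplus without the control is ½ · (48999/7 - 4100) · 20299 = 412049401/14.
With the ceiling, 5438 units are sold at 1977 (assume they go to the highest-value buyers). The demand price at Q = 5438 is 6223, so CS = ½ · [(48999/7 - 1977) + (6223 - 1977)] · 5438 = 176414158/7.
Change in consumer surplus = 176414158/7 - 412049401/14 = -4230077.5.

-4230077.5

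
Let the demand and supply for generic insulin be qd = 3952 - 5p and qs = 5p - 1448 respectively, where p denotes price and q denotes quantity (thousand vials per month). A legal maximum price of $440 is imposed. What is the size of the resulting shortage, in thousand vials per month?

Without the control the market clears where 3952 - 5p = 5p - 1448, i.e. p* = 540 and q* = 1252.
Since 440 < 540, the ceiling is binding.
At p = 440: qd = 3952 - 5·440 = 1752 and qs = 5·440 - 1448 = 752.
Shortage = qd - qs = 1752 - 752 = 1000.

1000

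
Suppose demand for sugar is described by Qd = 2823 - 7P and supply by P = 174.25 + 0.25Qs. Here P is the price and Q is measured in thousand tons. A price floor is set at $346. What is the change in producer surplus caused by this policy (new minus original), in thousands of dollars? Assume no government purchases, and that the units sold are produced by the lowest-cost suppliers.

Rearranging supply gives Qs = 4P - 697. In a free market, 2823 - 7P = 4P - 697 gives the equilibrium P* = 320, Q* = 583.
Since 346 > 320, the floor is binding.
At P = 346: Qd = 2823 - 7·346 = 401 and Qs = 4·346 - 697 = 687.
Producer surplus without the control is ½ · (320 - 174.25) · 583 = 42486.125.
With the floor, 401 units are sold at 346. The supply price at Q = 401 is 274.5, so PS = ½ · [(346 - 174.25) + (346 - 274.5)] · 401 = 48771.625.
Change in producer surplus = 48771.625 - 42486.125 = 6285.5.

6285.5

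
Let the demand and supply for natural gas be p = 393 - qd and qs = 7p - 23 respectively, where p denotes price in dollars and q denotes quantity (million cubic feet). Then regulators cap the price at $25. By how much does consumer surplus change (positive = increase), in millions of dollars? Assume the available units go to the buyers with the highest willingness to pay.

Rearranging demand gives qd = 393 - p. Setting quantity demanded equal to quantity supplied, 393 - p = 7p - 23, gives p* = 52 and q* = 341.
Since 25 < 52, the ceiling is binding.
At p = 25: qd = 393 - 25 = 368 and qs = 7·25 - 23 = 152.
Consumer surplus without the control is ½ · (393 - 52) · 341 = 58140.5.
With the ceiling, 152 units are sold at 25 (assume they go to the highest-value buyers). The demand price at q = 152 is 241, so CS = ½ · [(393 - 25) + (241 - 25)] · 152 = 44384.
Change in consumer surplus = 44384 - 58140.5 = -13756.5.

-13756.5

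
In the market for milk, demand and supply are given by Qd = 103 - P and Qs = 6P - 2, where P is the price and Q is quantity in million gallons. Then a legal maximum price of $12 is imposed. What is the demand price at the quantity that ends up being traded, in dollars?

33

Setting quantity demanded equal to quantity supplied, 103 - P = 6P - 2, gives P* = 15 and Q* = 88.
Because the ceiling (12) lies below the market-clearing price, it is binding.
At P = 12: Qd = 103 - 12 = 91 and Qs = 6·12 - 2 = 70.
Only 70 units reach the market. On the demand curve, the marginal buyer's willingness to pay at Q = 70 is (103 - 70) = 33.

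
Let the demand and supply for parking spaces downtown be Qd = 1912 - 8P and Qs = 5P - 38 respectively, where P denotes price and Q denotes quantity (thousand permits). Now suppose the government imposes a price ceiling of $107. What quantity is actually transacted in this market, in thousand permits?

497

Setting quantity demanded equal to quantity supplied, 1912 - 8P = 5P - 38, gives P* = 150 and Q* = 712.
The ceiling of 107 is below the equilibrium price 150, so it binds.
At P = 107: Qd = 1912 - 8·107 = 1056 and Qs = 5·107 - 38 = 497.
The quantity actually transacted is the short side, supply: 497.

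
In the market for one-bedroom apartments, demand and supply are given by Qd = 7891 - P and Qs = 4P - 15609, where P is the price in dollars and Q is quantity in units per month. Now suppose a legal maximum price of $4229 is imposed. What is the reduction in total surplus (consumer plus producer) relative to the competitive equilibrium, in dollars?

Without the control the market clears where 7891 - P = 4P - 15609, i.e. P* = 4700 and Q* = 3191.
The ceiling of 4229 is below the equilibrium price 4700, so it binds.
At P = 4229: Qd = 7891 - 4229 = 3662 and Qs = 4·4229 - 15609 = 1307.
Quantity traded falls to 1307. At Q = 1307 the demand price is 7891 - 1307 = 6584 and the supply price is (15609 + 1307)/4 = 4229.
Deadweight loss = ½ · (6584 - 4229) · (3191 - 1307) = ½ · 2355 · 1884 = 2218410.

2218410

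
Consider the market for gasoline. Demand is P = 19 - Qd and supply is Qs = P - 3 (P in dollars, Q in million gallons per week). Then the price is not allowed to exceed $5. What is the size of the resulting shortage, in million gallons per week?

Rearranging demand gives Qd = 19 - P. Setting quantity demanded equal to quantity supplied, 19 - P = P - 3, gives P* = 11 and Q* = 8.
Since 5 < 11, the ceiling is binding.
At P = 5: Qd = 19 - 5 = 14 and Qs = 5 - 3 = 2.
Shortage = Qd - Qs = 14 - 2 = 12.

12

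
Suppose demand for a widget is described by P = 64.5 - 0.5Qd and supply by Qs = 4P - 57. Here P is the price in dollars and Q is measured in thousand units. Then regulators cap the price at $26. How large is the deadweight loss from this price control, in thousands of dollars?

150

Rearranging demand gives Qd = 129 - 2P. Equilibrium: 129 - 2P = 4P - 57, so 186 = 6P and P* = 31, Q* = 67.
Because the ceiling (26) lies below the market-clearing price, it is binding.
At P = 26: Qd = 129 - 2·26 = 77 and Qs = 4·26 - 57 = 47.
Quantity traded falls to 47. At Q = 47 the demand price is (129 - 47)/2 = 41 and the supply price is (57 + 47)/4 = 26.
Deadweight loss = ½ · (41 - 26) · (67 - 47) = ½ · 15 · 20 = 150.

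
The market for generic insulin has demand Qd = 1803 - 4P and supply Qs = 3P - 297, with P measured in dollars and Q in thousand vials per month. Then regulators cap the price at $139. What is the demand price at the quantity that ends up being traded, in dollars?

In a free market, 1803 - 4P = 3P - 297 gives the equilibrium P* = 300, Q* = 603.
Since 139 < 300, the ceiling is binding.
At P = 139: Qd = 1803 - 4·139 = 1247 and Qs = 3·139 - 297 = 120.
Only 120 units reach the market. On the demand curve, the marginal buyer's willingness to pay at Q = 120 is (1803 - 120)/4 = 420.75.

420.75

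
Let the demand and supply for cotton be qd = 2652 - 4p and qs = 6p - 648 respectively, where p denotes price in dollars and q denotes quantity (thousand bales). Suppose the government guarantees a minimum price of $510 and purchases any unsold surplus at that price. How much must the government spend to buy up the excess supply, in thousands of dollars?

Equilibrium: 2652 - 4p = 6p - 648, so 3300 = 10p and p* = 330, q* = 1332.
The floor of 510 is above the equilibrium price 330, so it binds.
At p = 510: qd = 2652 - 4·510 = 612 and qs = 6·510 - 648 = 2412.
Surplus = qs - qd = 1800.
Government expenditure = surplus × support price = 1800 × 510 = 918000.

918000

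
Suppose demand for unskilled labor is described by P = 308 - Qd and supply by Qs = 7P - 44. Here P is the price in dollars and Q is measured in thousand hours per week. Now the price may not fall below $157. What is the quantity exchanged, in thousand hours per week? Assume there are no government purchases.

151

Rearranging demand gives Qd = 308 - P. Equilibrium: 308 - P = 7P - 44, so 352 = 8P and P* = 44, Q* = 264.
Because the floor (157) lies above the market-clearing price, it is binding.
At P = 157: Qd = 308 - 157 = 151 and Qs = 7·157 - 44 = 1055.
The quantity actually transacted is the short side, demand: 151.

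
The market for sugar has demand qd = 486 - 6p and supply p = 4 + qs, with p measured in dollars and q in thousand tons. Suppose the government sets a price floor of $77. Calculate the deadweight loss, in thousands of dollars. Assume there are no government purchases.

Rearranging supply gives qs = p - 4. Equilibrium: 486 - 6p = p - 4, so 490 = 7p and p* = 70, q* = 66.
Because the floor (77) lies above the market-clearing price, it is binding.
At p = 77: qd = 486 - 6·77 = 24 and qs = 77 - 4 = 73.
Quantity traded falls to 24. At q = 24 the demand price is (486 - 24)/6 = 77 and the supply price is 4 + 24 = 28.
Deadweight loss = ½ · (77 - 28) · (66 - 24) = ½ · 49 · 42 = 1029.

1029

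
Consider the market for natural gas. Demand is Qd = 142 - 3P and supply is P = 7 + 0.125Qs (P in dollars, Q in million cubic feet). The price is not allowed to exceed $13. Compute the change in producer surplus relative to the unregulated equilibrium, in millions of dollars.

Rearranging supply gives Qs = 8P - 56. In a free market, 142 - 3P = 8P - 56 gives the equilibrium P* = 18, Q* = 88.
Since 13 < 18, the ceiling is binding.
At P = 13: Qd = 142 - 3·13 = 103 and Qs = 8·13 - 56 = 48.
Producer surplus without the control is ½ · (18 - 7) · 88 = 484.
With the ceiling, producers sell 48 units at 13, so PS = ½ · (13 - 7) · 48 = 144.
Change in producer surplus = 144 - 484 = -340.

-340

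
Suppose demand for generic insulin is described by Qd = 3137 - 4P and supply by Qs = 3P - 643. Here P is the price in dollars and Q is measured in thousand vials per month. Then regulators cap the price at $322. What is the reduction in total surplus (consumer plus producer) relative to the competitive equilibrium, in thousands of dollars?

124750.5

Without the control the market clears where 3137 - 4P = 3P - 643, i.e. P* = 540 and Q* = 977.
Since 322 < 540, the ceiling is binding.
At P = 322: Qd = 3137 - 4·322 = 1849 and Qs = 3·322 - 643 = 323.
Quantity traded falls to 323. At Q = 323 the demand price is (3137 - 323)/4 = 703.5 and the supply price is (643 + 323)/3 = 322.
Deadweight loss = ½ · (703.5 - 322) · (977 - 323) = ½ · 381.5 · 654 = 124750.5.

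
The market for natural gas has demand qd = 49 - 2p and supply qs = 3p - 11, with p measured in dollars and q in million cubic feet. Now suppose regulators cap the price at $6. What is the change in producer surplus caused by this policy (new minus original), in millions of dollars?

Setting quantity demanded equal to quantity supplied, 49 - 2p = 3p - 11, gives p* = 12 and q* = 25.
Because the ceiling (6) lies below the market-clearing price, it is binding.
At p = 6: qd = 49 - 2·6 = 37 and qs = 3·6 - 11 = 7.
Producer surplus without the control is ½ · (12 - 11/3) · 25 = 625/6.
With the ceiling, producers sell 7 units at 6, so PS = ½ · (6 - 11/3) · 7 = 49/6.
Change in producer surplus = 49/6 - 625/6 = -96.

-96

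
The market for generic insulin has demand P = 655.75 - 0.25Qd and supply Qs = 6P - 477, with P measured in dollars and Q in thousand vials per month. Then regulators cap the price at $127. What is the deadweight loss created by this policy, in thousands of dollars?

251167.5

Rearranging demand gives Qd = 2623 - 4P. Equilibrium: 2623 - 4P = 6P - 477, so 3100 = 10P and P* = 310, Q* = 1383.
Because the ceiling (127) lies below the market-clearing price, it is binding.
At P = 127: Qd = 2623 - 4·127 = 2115 and Qs = 6·127 - 477 = 285.
Quantity traded falls to 285. At Q = 285 the demand price is (2623 - 285)/4 = 584.5 and the supply price is (477 + 285)/6 = 127.
Deadweight loss = ½ · (584.5 - 127) · (1383 - 285) = ½ · 457.5 · 1098 = 251167.5.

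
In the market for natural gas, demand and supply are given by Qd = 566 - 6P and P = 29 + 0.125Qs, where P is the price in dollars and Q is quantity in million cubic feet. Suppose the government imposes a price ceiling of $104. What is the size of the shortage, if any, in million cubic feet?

0

Rearranging supply gives Qs = 8P - 232. Setting quantity demanded equal to quantity supplied, 566 - 6P = 8P - 232, gives P* = 57 and Q* = 224.
Since 104 is above P* = 57, the ceiling does not bind and the free-market outcome prevails.
Since the control does not bind, there is no shortage.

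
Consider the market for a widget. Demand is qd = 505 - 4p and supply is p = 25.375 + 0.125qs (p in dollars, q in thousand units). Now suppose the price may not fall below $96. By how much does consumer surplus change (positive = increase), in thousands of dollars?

-7215

Rearranging supply gives qs = 8p - 203. In a free market, 505 - 4p = 8p - 203 gives the equilibrium p* = 59, q* = 269.
Since 96 > 59, the floor is binding.
At p = 96: qd = 505 - 4·96 = 121 and qs = 8·96 - 203 = 565.
Consumer surplus without the control is ½ · (126.25 - 59) · 269 = 9045.125.
With the floor, consumers buy 121 units at 96, so CS = ½ · (126.25 - 96) · 121 = 1830.125.
Change in consumer surplus = 1830.125 - 9045.125 = -7215.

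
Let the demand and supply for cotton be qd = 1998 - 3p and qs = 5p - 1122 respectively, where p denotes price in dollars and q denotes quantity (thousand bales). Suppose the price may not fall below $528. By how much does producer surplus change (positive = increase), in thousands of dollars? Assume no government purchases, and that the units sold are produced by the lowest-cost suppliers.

Setting quantity demanded equal to quantity supplied, 1998 - 3p = 5p - 1122, gives p* = 390 and q* = 828.
The floor of 528 is above the equilibrium price 390, so it binds.
At p = 528: qd = 1998 - 3·528 = 414 and qs = 5·528 - 1122 = 1518.
Producer surplus without the control is ½ · (390 - 224.4) · 828 = 68558.4.
With the floor, 414 units are sold at 528. The supply price at q = 414 is 307.2, so PS = ½ · [(528 - 224.4) + (528 - 307.2)] · 414 = 108550.8.
Change in producer surplus = 108550.8 - 68558.4 = 39992.4.

39992.4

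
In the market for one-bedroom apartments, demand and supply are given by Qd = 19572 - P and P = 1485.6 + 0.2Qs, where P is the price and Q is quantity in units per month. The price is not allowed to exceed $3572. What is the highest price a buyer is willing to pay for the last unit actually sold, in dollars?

Rearranging supply gives Qs = 5P - 7428. Without the control the market clears where 19572 - P = 5P - 7428, i.e. P* = 4500 and Q* = 15072.
Because the ceiling (3572) lies below the market-clearing price, it is binding.
At P = 3572: Qd = 19572 - 3572 = 16000 and Qs = 5·3572 - 7428 = 10432.
Only 10432 units reach the market. On the demand curve, the marginal buyer's willingness to pay at Q = 10432 is (19572 - 10432) = 9140.

9140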